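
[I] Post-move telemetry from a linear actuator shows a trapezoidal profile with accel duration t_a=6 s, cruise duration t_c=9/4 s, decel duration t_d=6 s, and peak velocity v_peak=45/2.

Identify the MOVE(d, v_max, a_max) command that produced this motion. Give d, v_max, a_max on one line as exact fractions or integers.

d=1485/8 v_max=45/2 a_max=15/4

a_max = (45/2)/6 = 15/4
d_a = ½·45/2·6 = 135/2; d_c = 45/2·9/4 = 405/8
d = 2·135/2 + 405/8 = 1485/8
t_c = 9/4 > 0 → v_max = v_peak = 45/2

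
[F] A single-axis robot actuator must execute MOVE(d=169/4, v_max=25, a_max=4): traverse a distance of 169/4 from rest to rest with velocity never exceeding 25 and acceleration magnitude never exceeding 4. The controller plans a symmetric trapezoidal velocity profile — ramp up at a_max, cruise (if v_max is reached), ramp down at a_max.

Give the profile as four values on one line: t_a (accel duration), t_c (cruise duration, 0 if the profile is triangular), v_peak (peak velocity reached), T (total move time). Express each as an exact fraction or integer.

t_a=13/4 t_c=0 v_peak=13 T=13/2

vₘ²/aₘ = 25²/4 = 625/4
169/4 < 625/4 ⇒ no cruise
v_peak = √(169/4·4) = √169 = 13
t_a = 13/4; t_c = 0
T = 2·13/4 = 13/2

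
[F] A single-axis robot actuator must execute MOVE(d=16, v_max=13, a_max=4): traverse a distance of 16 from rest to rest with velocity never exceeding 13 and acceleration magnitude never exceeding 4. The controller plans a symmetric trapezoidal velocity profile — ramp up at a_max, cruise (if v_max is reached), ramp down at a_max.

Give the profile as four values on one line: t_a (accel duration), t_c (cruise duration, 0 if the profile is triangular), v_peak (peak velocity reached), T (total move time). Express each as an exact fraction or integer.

t_a=2 t_c=0 v_peak=8 T=4

vₘ²/aₘ = 13²/4 = 169/4
16 < 169/4 ⇒ no cruise
v_peak = √(16·4) = √64 = 8
t_a = 8/4 = 2; t_c = 0
T = 2·2 = 4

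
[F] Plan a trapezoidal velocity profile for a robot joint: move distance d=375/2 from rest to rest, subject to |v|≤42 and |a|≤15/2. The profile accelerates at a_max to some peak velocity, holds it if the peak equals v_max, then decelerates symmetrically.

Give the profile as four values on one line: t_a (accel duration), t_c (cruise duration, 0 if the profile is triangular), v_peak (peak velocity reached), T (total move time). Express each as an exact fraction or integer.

vₘ²/aₘ = 42²/(15/2) = 1176/5
375/2 < 1176/5 so t_c = 0
v_peak = √(375/2·15/2) = √(5625/4) = 75/2
t_a = (75/2)/(15/2) = 5; t_c = 0
T = 2·5 = 10

t_a=5 t_c=0 v_peak=75/2 T=10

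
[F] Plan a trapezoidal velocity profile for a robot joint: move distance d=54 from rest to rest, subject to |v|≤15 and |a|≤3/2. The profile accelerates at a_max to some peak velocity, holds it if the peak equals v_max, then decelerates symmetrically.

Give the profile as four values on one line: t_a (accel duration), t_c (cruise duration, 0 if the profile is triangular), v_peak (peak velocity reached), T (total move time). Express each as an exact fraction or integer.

(v_max)²/a_max = 15²/(3/2) = 150
54 < 150 → triangular
v_peak = √(54·3/2) = √81 = 9
t_a = 9/(3/2) = 6; t_c = 0
T = 2·6 = 12

t_a=6 t_c=0 v_peak=9 T=12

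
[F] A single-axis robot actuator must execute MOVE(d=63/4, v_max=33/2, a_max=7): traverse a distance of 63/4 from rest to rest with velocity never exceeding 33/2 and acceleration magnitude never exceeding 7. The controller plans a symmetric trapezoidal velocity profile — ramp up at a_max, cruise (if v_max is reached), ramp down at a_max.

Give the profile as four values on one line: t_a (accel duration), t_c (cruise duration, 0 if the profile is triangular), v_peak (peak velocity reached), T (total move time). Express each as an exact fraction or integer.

(v_max)²/a_max = (33/2)²/7 = 1089/28
63/4 < 1089/28 so t_c = 0
v_peak = √(63/4·7) = √(441/4) = 21/2
t_a = (21/2)/7 = 3/2; t_c = 0
T = 2·3/2 = 3

t_a=3/2 t_c=0 v_peak=21/2 T=3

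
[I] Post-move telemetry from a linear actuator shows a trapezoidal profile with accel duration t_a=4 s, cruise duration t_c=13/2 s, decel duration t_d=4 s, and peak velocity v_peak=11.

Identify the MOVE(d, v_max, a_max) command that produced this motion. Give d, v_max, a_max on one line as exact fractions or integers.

a_max = 11/4
d_a = ½·11·4 = 22; d_c = 11·13/2 = 143/2
d = 2·22 + 143/2 = 231/2
t_c = 13/2 > 0 ⇒ limit active, v_max = 11

d=231/2 v_max=11 a_max=11/4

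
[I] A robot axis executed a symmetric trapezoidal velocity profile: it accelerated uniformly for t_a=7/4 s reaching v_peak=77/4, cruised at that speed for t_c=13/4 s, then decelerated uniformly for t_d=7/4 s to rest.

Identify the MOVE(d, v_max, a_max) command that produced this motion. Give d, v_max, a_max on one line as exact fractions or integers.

a_max = (77/4)/(7/4) = 11
d_a = ½·77/4·7/4 = 539/32; d_c = 77/4·13/4 = 1001/16
d = 2·539/32 + 1001/16 = 385/4
t_c = 13/4 > 0 ⇒ limit active, v_max = 77/4

d=385/4 v_max=77/4 a_max=11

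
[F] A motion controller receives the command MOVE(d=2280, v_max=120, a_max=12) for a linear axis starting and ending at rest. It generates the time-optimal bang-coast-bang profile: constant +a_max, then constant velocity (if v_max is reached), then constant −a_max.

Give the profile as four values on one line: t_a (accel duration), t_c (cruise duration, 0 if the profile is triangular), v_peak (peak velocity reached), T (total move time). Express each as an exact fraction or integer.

vₘ²/aₘ = 120²/12 = 1200
2280 ≥ 1200 → trapezoidal
t_a = 120/12 = 10; v_peak = 120
d_cruise = 2280 − 1200 = 1080; t_c = 1080/120 = 9
T = 2·10 + 9 = 29

t_a=10 t_c=9 v_peak=120 T=29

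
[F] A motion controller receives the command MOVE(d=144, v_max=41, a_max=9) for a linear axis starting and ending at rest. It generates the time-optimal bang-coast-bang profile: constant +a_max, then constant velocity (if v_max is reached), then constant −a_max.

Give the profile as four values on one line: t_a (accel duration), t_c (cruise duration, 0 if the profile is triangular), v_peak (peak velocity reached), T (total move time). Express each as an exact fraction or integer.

vₘ²/aₘ = 41²/9 = 1681/9
144 < 1681/9 so t_c = 0
v_peak = √(144·9) = √1296 = 36
t_a = 36/9 = 4; t_c = 0
T = 2·4 = 8

t_a=4 t_c=0 v_peak=36 T=8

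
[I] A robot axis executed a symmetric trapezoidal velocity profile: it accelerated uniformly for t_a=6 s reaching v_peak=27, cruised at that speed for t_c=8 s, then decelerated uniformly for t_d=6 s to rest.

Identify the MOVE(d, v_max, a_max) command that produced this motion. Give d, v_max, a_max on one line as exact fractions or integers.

d=378 v_max=27 a_max=9/2

a_max = 27/6 = 9/2
d_a = ½·27·6 = 81; d_c = 27·8 = 216
d = 2·81 + 216 = 378
t_c = 8 > 0 → v_max = v_peak = 27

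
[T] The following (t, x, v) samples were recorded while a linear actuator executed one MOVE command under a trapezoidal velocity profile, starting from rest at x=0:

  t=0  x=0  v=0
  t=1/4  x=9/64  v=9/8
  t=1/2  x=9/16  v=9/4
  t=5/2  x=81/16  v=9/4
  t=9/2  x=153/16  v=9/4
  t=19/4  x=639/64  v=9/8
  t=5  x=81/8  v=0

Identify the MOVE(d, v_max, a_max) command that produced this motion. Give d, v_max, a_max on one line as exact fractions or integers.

final state: t=5, x=81/8, v=0 → d = 81/8
a_max = (9/8−0)/(1/4−0) = 9/2
max v = 9/4 over t∈[1/2,9/2] → v_max = 9/4
check: 9/4·(1/2+4) = 81/8 ✓

d=81/8 v_max=9/4 a_max=9/2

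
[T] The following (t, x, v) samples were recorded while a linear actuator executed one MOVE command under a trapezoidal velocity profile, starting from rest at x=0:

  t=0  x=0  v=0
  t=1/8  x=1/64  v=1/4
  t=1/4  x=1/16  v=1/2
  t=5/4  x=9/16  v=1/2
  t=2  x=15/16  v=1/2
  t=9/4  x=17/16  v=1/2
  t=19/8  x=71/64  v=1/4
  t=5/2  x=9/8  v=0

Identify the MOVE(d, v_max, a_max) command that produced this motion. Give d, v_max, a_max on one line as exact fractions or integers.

final state: t=5/2, x=9/8, v=0 → d = 9/8
a_max = (1/4−0)/(1/8−0) = 2
max v = 1/2 over t∈[1/4,9/4] → v_max = 1/2
check: 1/2·(1/4+2) = 9/8 ✓

d=9/8 v_max=1/2 a_max=2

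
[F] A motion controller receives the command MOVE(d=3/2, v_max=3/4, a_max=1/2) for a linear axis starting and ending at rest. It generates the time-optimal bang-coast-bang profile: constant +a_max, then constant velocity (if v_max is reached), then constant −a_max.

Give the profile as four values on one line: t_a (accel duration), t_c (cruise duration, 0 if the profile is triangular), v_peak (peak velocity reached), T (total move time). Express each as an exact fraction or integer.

(v_max)²/a_max = (3/4)²/(1/2) = 9/8
3/2 ≥ 9/8 so v_max reached
t_a = (3/4)/(1/2) = 3/2; v_peak = 3/4
d_cruise = 3/2 − 9/8 = 3/8; t_c = (3/8)/(3/4) = 1/2
T = 2·3/2 + 1/2 = 7/2

t_a=3/2 t_c=1/2 v_peak=3/4 T=7/2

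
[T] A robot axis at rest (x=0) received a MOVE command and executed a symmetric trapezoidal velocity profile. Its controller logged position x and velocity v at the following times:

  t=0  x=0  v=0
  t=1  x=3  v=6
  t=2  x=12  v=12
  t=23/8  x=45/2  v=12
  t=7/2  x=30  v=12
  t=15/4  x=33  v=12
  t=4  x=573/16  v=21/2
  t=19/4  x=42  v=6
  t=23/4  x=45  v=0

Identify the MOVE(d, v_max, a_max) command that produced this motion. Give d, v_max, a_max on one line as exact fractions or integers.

d=45 v_max=12 a_max=6

final state: t=23/4, x=45, v=0 → d = 45
a_max = (6−0)/(1−0) = 6
max v = 12 over t∈[2,15/4] → v_max = 12
check: 12·(2+7/4) = 45 ✓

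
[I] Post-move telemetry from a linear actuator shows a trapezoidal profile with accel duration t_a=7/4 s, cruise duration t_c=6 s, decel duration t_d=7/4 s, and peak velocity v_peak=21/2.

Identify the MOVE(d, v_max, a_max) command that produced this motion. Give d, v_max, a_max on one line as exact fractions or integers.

d=651/8 v_max=21/2 a_max=6

a_max = (21/2)/(7/4) = 6
d_a = ½·21/2·7/4 = 147/16; d_c = 21/2·6 = 63
d = 2·147/16 + 63 = 651/8
t_c = 6 > 0 ⇒ limit active, v_max = 21/2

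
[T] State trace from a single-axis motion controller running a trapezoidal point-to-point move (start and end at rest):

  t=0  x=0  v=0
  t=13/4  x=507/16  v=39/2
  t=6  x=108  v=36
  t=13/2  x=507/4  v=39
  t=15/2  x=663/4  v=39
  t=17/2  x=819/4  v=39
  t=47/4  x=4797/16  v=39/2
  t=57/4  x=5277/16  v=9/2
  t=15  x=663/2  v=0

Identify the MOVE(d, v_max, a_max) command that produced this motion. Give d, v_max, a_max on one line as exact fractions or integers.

d=663/2 v_max=39 a_max=6

final state: t=15, x=663/2, v=0 → d = 663/2
a_max = (39/2−0)/(13/4−0) = 6
max v = 39 over t∈[13/2,17/2] → v_max = 39
check: 39·(13/2+2) = 663/2 ✓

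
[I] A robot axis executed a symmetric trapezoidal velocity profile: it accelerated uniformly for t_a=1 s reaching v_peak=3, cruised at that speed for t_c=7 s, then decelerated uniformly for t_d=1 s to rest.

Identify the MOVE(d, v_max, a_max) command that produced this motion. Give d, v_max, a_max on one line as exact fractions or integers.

a_max = 3/1 = 3
d_a = ½·3·1 = 3/2; d_c = 3·7 = 21
d = 2·3/2 + 21 = 24
t_c = 7 > 0 → v_max = v_peak = 3

d=24 v_max=3 a_max=3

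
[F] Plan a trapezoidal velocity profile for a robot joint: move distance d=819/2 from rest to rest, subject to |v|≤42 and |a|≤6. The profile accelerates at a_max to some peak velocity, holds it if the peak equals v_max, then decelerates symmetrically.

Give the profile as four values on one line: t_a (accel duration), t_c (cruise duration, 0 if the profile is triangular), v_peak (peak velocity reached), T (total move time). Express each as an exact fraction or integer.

t_a=7 t_c=11/4 v_peak=42 T=67/4

vₘ²/aₘ = 42²/6 = 294
819/2 ≥ 294 → trapezoidal
t_a = 42/6 = 7; v_peak = 42
d_cruise = 819/2 − 294 = 231/2; t_c = (231/2)/42 = 11/4
T = 2·7 + 11/4 = 67/4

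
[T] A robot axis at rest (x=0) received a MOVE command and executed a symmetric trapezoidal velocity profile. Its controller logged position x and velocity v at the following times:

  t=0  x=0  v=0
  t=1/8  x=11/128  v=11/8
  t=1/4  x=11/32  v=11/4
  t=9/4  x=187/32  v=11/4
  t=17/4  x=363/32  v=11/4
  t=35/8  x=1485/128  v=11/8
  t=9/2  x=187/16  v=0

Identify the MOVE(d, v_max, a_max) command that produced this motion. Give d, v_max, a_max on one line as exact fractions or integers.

final state: t=9/2, x=187/16, v=0 → d = 187/16
a_max = (11/8−0)/(1/8−0) = 11
max v = 11/4 over t∈[1/4,17/4] → v_max = 11/4
check: 11/4·(1/4+4) = 187/16 ✓

d=187/16 v_max=11/4 a_max=11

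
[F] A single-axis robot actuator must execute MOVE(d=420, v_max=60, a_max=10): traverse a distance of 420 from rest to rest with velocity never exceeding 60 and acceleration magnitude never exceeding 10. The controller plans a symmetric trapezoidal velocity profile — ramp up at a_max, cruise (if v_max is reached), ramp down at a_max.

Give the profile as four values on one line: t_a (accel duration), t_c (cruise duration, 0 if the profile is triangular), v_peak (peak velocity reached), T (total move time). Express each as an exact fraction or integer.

v_max²/a_max = 60²/10 = 360
420 ≥ 360 → trapezoidal
t_a = 60/10 = 6; v_peak = 60
d_cruise = 420 − 360 = 60; t_c = 60/60 = 1
T = 2·6 + 1 = 13

t_a=6 t_c=1 v_peak=60 T=13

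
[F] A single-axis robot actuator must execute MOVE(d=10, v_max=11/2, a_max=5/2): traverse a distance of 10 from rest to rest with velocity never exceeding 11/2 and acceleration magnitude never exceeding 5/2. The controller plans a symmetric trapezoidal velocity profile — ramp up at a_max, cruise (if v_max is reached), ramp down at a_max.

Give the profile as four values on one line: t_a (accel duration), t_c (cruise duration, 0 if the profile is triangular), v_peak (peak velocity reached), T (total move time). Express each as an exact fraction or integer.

v_max²/a_max = (11/2)²/(5/2) = 121/10
10 < 121/10 → triangular
v_peak = √(10·5/2) = √25 = 5
t_a = 5/(5/2) = 2; t_c = 0
T = 2·2 = 4

t_a=2 t_c=0 v_peak=5 T=4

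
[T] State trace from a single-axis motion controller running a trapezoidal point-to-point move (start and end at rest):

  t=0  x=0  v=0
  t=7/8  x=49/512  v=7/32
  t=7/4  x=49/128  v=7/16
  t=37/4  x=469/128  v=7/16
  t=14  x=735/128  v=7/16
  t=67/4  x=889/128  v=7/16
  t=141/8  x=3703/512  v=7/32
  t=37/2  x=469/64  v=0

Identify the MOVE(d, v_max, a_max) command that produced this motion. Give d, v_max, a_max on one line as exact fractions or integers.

final state: t=37/2, x=469/64, v=0 → d = 469/64
a_max = (7/32−0)/(7/8−0) = 1/4
max v = 7/16 over t∈[7/4,67/4] → v_max = 7/16
check: 7/16·(7/4+15) = 469/64 ✓

d=469/64 v_max=7/16 a_max=1/4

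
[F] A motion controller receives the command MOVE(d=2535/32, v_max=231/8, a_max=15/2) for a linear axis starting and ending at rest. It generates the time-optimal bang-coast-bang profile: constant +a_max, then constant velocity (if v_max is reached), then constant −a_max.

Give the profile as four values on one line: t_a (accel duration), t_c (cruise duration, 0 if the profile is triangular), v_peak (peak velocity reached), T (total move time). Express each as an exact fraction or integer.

t_a=13/4 t_c=0 v_peak=195/8 T=13/2

v_max²/a_max = (231/8)²/(15/2) = 17787/160
2535/32 < 17787/160 ⇒ no cruise
v_peak = √(2535/32·15/2) = √(38025/64) = 195/8
t_a = (195/8)/(15/2) = 13/4; t_c = 0
T = 2·13/4 = 13/2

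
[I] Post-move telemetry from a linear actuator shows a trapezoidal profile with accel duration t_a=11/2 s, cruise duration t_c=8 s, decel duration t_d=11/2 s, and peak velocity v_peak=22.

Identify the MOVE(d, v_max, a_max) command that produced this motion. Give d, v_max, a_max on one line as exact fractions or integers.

a_max = 22/(11/2) = 4
d_a = ½·22·11/2 = 121/2; d_c = 22·8 = 176
d = 2·121/2 + 176 = 297
t_c = 8 > 0 ⇒ limit active, v_max = 22

d=297 v_max=22 a_max=4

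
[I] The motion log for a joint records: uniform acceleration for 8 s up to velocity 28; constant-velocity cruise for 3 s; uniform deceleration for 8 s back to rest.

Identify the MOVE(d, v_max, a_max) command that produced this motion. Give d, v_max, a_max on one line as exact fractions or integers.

a_max = 28/8 = 7/2
d_a = ½·28·8 = 112; d_c = 28·3 = 84
d = 2·112 + 84 = 308
t_c = 3 > 0 ⇒ limit active, v_max = 28

d=308 v_max=28 a_max=7/2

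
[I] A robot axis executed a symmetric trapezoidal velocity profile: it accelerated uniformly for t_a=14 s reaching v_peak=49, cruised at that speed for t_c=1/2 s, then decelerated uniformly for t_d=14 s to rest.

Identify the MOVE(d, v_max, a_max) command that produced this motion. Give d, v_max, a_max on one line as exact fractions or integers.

d=1421/2 v_max=49 a_max=7/2

a_max = 49/14 = 7/2
d_a = ½·49·14 = 343; d_c = 49·1/2 = 49/2
d = 2·343 + 49/2 = 1421/2
t_c = 1/2 > 0 ⇒ limit active, v_max = 49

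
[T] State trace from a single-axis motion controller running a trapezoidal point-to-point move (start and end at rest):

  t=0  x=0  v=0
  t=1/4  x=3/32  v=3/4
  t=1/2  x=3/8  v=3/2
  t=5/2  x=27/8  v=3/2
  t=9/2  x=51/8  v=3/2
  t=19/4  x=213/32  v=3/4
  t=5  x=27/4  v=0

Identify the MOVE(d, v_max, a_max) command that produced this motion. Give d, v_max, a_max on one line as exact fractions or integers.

d=27/4 v_max=3/2 a_max=3

final state: t=5, x=27/4, v=0 → d = 27/4
a_max = (3/4−0)/(1/4−0) = 3
max v = 3/2 over t∈[1/2,9/2] → v_max = 3/2
check: 3/2·(1/2+4) = 27/4 ✓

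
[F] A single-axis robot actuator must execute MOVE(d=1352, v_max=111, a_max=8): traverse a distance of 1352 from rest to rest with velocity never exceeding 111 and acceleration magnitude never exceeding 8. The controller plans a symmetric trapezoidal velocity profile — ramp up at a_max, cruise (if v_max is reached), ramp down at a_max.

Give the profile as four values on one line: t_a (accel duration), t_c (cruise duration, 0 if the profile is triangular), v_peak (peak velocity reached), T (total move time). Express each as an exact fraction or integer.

t_a=13 t_c=0 v_peak=104 T=26

v_max²/a_max = 111²/8 = 12321/8
1352 < 12321/8 ⇒ no cruise
v_peak = √(1352·8) = √10816 = 104
t_a = 104/8 = 13; t_c = 0
T = 2·13 = 26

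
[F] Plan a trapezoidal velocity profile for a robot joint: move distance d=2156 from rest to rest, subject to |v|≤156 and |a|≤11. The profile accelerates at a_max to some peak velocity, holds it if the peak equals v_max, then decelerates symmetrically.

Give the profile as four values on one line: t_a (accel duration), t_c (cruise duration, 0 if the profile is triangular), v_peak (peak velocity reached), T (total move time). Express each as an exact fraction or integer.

(v_max)²/a_max = 156²/11 = 24336/11
2156 < 24336/11 so t_c = 0
v_peak = √(2156·11) = √23716 = 154
t_a = 154/11 = 14; t_c = 0
T = 2·14 = 28

t_a=14 t_c=0 v_peak=154 T=28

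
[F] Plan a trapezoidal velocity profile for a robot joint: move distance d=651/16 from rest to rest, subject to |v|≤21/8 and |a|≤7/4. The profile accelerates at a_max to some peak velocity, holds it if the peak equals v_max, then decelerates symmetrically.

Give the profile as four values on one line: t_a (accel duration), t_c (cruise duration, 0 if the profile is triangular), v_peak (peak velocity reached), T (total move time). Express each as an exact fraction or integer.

t_a=3/2 t_c=14 v_peak=21/8 T=17

vₘ²/aₘ = (21/8)²/(7/4) = 63/16
651/16 ≥ 63/16 so v_max reached
t_a = (21/8)/(7/4) = 3/2; v_peak = 21/8
d_cruise = 651/16 − 63/16 = 147/4; t_c = (147/4)/(21/8) = 14
T = 2·3/2 + 14 = 17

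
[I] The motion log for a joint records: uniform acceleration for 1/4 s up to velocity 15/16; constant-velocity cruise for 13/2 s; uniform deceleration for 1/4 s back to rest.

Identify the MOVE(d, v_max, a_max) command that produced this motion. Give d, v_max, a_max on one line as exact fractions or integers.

a_max = (15/16)/(1/4) = 15/4
d_a = ½·15/16·1/4 = 15/128; d_c = 15/16·13/2 = 195/32
d = 2·15/128 + 195/32 = 405/64
t_c = 13/2 > 0 so v_max = 15/16

d=405/64 v_max=15/16 a_max=15/4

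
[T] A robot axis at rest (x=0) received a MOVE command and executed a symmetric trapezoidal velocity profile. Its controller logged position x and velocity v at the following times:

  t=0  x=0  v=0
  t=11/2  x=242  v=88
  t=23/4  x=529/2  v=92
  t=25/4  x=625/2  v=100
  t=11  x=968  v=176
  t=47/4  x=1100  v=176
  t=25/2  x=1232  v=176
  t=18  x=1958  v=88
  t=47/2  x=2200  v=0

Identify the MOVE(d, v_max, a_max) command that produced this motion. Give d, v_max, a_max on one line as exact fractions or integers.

final state: t=47/2, x=2200, v=0 → d = 2200
a_max = (88−0)/(11/2−0) = 16
max v = 176 over t∈[11,25/2] → v_max = 176
check: 176·(11+3/2) = 2200 ✓

d=2200 v_max=176 a_max=16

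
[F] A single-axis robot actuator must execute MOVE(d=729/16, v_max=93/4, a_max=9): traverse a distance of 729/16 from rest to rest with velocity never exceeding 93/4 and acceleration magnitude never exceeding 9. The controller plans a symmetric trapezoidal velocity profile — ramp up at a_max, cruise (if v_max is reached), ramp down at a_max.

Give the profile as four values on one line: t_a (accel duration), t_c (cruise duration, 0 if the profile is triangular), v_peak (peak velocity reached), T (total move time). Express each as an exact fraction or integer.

t_a=9/4 t_c=0 v_peak=81/4 T=9/2

v_max²/a_max = (93/4)²/9 = 961/16
729/16 < 961/16 so t_c = 0
v_peak = √(729/16·9) = √(6561/16) = 81/4
t_a = (81/4)/9 = 9/4; t_c = 0
T = 2·9/4 = 9/2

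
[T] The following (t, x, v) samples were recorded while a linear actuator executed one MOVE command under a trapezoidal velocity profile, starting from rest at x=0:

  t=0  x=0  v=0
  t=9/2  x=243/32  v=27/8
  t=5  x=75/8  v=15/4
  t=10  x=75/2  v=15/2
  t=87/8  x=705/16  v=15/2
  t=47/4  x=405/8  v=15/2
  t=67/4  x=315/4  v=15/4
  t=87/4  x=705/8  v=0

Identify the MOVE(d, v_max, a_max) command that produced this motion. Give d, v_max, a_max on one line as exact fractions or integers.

d=705/8 v_max=15/2 a_max=3/4

final state: t=87/4, x=705/8, v=0 → d = 705/8
a_max = (27/8−0)/(9/2−0) = 3/4
max v = 15/2 over t∈[10,47/4] → v_max = 15/2
check: 15/2·(10+7/4) = 705/8 ✓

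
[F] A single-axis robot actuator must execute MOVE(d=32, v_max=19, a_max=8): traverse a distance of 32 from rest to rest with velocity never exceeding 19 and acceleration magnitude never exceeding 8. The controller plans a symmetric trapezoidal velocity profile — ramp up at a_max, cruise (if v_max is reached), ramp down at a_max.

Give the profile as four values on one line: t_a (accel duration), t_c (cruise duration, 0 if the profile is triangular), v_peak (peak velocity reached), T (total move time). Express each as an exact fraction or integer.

t_a=2 t_c=0 v_peak=16 T=4

v_max²/a_max = 19²/8 = 361/8
32 < 361/8 so t_c = 0
v_peak = √(32·8) = √256 = 16
t_a = 16/8 = 2; t_c = 0
T = 2·2 = 4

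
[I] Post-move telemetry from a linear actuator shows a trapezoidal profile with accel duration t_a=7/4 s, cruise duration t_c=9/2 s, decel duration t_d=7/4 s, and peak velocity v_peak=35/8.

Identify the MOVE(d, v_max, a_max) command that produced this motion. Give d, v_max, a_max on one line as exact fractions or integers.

d=875/32 v_max=35/8 a_max=5/2

a_max = (35/8)/(7/4) = 5/2
d_a = ½·35/8·7/4 = 245/64; d_c = 35/8·9/2 = 315/16
d = 2·245/64 + 315/16 = 875/32
t_c = 9/2 > 0 ⇒ limit active, v_max = 35/8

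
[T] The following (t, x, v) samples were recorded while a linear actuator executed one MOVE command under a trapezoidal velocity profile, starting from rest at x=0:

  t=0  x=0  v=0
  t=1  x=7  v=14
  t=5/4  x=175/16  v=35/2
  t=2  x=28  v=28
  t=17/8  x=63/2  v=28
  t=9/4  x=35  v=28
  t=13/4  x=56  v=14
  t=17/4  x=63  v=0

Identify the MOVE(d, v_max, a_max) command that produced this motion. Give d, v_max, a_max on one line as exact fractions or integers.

final state: t=17/4, x=63, v=0 → d = 63
a_max = (14−0)/(1−0) = 14
max v = 28 over t∈[2,9/4] → v_max = 28
check: 28·(2+1/4) = 63 ✓

d=63 v_max=28 a_max=14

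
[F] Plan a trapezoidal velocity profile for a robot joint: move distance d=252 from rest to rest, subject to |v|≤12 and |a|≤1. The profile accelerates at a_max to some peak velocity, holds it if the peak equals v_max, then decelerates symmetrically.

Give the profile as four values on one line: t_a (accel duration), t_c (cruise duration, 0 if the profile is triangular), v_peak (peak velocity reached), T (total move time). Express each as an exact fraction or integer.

t_a=12 t_c=9 v_peak=12 T=33

v_max²/a_max = 12²/1 = 144
252 ≥ 144 so v_max reached
t_a = 12/1 = 12; v_peak = 12
d_cruise = 252 − 144 = 108; t_c = 108/12 = 9
T = 2·12 + 9 = 33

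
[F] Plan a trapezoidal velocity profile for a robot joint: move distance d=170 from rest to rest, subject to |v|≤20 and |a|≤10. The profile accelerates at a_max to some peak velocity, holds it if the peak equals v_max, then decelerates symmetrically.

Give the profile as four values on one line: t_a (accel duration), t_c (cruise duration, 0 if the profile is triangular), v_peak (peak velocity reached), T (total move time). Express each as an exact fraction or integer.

t_a=2 t_c=13/2 v_peak=20 T=21/2

(v_max)²/a_max = 20²/10 = 40
170 ≥ 40 so v_max reached
t_a = 20/10 = 2; v_peak = 20
d_cruise = 170 − 40 = 130; t_c = 130/20 = 13/2
T = 2·2 + 13/2 = 21/2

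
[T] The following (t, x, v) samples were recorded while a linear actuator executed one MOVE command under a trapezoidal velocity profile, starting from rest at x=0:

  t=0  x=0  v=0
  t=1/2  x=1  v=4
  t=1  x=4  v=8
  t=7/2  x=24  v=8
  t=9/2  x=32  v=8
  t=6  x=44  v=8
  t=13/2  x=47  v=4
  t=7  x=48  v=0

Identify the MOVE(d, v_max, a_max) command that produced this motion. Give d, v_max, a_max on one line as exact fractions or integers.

d=48 v_max=8 a_max=8

final state: t=7, x=48, v=0 → d = 48
a_max = (4−0)/(1/2−0) = 8
max v = 8 over t∈[1,6] → v_max = 8
check: 8·(1+5) = 48 ✓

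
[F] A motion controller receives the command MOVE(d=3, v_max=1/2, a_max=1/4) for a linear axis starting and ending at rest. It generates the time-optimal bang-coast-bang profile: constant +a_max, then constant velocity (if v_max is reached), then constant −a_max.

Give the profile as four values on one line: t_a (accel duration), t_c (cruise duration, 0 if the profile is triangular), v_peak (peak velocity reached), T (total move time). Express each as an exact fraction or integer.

vₘ²/aₘ = (1/2)²/(1/4) = 1
3 ≥ 1 so v_max reached
t_a = (1/2)/(1/4) = 2; v_peak = 1/2
d_cruise = 3 − 1 = 2; t_c = 2/(1/2) = 4
T = 2·2 + 4 = 8

t_a=2 t_c=4 v_peak=1/2 T=8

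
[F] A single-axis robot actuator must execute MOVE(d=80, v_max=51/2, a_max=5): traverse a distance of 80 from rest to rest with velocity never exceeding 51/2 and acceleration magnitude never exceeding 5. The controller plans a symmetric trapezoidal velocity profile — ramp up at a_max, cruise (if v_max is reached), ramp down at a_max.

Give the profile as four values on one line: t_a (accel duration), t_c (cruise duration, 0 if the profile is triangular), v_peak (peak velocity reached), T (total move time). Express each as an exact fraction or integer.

t_a=4 t_c=0 v_peak=20 T=8

(v_max)²/a_max = (51/2)²/5 = 2601/20
80 < 2601/20 ⇒ no cruise
v_peak = √(80·5) = √400 = 20
t_a = 20/5 = 4; t_c = 0
T = 2·4 = 8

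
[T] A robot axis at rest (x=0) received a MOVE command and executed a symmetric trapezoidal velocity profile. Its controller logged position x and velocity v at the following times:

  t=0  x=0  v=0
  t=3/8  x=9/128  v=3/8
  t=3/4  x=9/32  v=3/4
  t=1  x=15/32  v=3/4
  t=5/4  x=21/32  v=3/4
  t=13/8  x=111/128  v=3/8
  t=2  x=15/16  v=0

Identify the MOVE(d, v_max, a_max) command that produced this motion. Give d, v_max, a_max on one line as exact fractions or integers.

d=15/16 v_max=3/4 a_max=1

final state: t=2, x=15/16, v=0 → d = 15/16
a_max = (3/8−0)/(3/8−0) = 1
max v = 3/4 over t∈[3/4,5/4] → v_max = 3/4
check: 3/4·(3/4+1/2) = 15/16 ✓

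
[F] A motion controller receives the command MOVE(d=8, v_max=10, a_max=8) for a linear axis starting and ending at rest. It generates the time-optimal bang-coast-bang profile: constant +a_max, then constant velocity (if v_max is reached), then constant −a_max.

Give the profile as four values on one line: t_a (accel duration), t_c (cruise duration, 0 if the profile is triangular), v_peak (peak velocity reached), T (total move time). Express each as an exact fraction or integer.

t_a=1 t_c=0 v_peak=8 T=2

v_max²/a_max = 10²/8 = 25/2
8 < 25/2 so t_c = 0
v_peak = √(8·8) = √64 = 8
t_a = 8/8 = 1; t_c = 0
T = 2·1 = 2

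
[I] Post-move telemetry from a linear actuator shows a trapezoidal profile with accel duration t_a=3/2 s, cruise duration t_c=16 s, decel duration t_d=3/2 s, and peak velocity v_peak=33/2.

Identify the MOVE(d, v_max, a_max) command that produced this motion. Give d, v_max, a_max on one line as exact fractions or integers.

a_max = (33/2)/(3/2) = 11
d_a = ½·33/2·3/2 = 99/8; d_c = 33/2·16 = 264
d = 2·99/8 + 264 = 1155/4
t_c = 16 > 0 → v_max = v_peak = 33/2

d=1155/4 v_max=33/2 a_max=11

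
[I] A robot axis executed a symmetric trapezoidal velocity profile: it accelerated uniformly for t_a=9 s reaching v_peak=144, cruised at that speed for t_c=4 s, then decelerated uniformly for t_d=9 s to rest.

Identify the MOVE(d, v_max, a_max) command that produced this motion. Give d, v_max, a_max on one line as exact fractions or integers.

d=1872 v_max=144 a_max=16

a_max = 144/9 = 16
d_a = ½·144·9 = 648; d_c = 144·4 = 576
d = 2·648 + 576 = 1872
t_c = 4 > 0 ⇒ limit active, v_max = 144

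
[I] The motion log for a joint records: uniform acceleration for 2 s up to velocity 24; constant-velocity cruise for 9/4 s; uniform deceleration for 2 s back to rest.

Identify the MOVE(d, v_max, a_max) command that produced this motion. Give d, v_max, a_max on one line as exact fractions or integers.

d=102 v_max=24 a_max=12

a_max = 24/2 = 12
d_a = ½·24·2 = 24; d_c = 24·9/4 = 54
d = 2·24 + 54 = 102
t_c = 9/4 > 0 ⇒ limit active, v_max = 24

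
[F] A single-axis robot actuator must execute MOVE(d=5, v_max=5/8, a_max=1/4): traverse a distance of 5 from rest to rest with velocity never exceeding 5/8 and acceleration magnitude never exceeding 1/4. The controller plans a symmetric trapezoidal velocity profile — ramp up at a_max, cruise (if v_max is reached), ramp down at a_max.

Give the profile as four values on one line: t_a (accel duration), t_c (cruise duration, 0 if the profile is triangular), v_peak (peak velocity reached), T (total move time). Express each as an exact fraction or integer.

t_a=5/2 t_c=11/2 v_peak=5/8 T=21/2

vₘ²/aₘ = (5/8)²/(1/4) = 25/16
5 ≥ 25/16 → trapezoidal
t_a = (5/8)/(1/4) = 5/2; v_peak = 5/8
d_cruise = 5 − 25/16 = 55/16; t_c = (55/16)/(5/8) = 11/2
T = 2·5/2 + 11/2 = 21/2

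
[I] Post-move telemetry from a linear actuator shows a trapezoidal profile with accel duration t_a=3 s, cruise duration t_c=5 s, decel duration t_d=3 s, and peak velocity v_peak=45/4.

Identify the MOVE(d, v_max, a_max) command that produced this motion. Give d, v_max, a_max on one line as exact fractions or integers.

d=90 v_max=45/4 a_max=15/4

a_max = (45/4)/3 = 15/4
d_a = ½·45/4·3 = 135/8; d_c = 45/4·5 = 225/4
d = 2·135/8 + 225/4 = 90
t_c = 5 > 0 so v_max = 45/4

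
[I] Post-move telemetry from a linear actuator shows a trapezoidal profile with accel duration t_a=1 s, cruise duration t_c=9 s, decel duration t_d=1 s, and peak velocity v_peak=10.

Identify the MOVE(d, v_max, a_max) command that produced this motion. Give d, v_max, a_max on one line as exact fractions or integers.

d=100 v_max=10 a_max=10

a_max = 10/1 = 10
d_a = ½·10·1 = 5; d_c = 10·9 = 90
d = 2·5 + 90 = 100
t_c = 9 > 0 → v_max = v_peak = 10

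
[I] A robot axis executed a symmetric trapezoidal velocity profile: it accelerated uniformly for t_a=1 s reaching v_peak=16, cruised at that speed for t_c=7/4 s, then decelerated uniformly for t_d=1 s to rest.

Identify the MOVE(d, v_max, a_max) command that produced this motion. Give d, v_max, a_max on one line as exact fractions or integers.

a_max = 16/1 = 16
d_a = ½·16·1 = 8; d_c = 16·7/4 = 28
d = 2·8 + 28 = 44
t_c = 7/4 > 0 ⇒ limit active, v_max = 16

d=44 v_max=16 a_max=16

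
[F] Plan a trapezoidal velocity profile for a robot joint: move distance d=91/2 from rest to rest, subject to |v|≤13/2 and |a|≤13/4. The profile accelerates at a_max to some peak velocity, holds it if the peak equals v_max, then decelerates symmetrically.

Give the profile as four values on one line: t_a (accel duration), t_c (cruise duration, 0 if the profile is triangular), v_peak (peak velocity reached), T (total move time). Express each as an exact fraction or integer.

v_max²/a_max = (13/2)²/(13/4) = 13
91/2 ≥ 13 ⇒ cruise phase
t_a = (13/2)/(13/4) = 2; v_peak = 13/2
d_cruise = 91/2 − 13 = 65/2; t_c = (65/2)/(13/2) = 5
T = 2·2 + 5 = 9

t_a=2 t_c=5 v_peak=13/2 T=9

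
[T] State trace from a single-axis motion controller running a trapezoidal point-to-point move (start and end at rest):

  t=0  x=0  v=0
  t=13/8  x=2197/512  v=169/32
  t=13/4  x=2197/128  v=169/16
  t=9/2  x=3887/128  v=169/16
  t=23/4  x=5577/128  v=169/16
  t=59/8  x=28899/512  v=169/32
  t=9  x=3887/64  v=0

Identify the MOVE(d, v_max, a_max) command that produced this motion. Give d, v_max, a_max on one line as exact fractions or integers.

final state: t=9, x=3887/64, v=0 → d = 3887/64
a_max = (169/32−0)/(13/8−0) = 13/4
max v = 169/16 over t∈[13/4,23/4] → v_max = 169/16
check: 169/16·(13/4+5/2) = 3887/64 ✓

d=3887/64 v_max=169/16 a_max=13/4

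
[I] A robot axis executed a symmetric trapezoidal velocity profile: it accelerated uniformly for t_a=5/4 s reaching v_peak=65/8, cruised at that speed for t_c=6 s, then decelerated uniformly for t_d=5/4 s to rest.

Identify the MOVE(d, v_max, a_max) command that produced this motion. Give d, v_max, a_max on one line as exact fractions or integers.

a_max = (65/8)/(5/4) = 13/2
d_a = ½·65/8·5/4 = 325/64; d_c = 65/8·6 = 195/4
d = 2·325/64 + 195/4 = 1885/32
t_c = 6 > 0 → v_max = v_peak = 65/8

d=1885/32 v_max=65/8 a_max=13/2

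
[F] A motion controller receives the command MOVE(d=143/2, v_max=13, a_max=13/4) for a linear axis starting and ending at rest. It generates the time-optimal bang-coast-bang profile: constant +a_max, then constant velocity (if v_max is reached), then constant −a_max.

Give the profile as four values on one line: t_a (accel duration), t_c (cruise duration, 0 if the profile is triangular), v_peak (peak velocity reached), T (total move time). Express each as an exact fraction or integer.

vₘ²/aₘ = 13²/(13/4) = 52
143/2 ≥ 52 → trapezoidal
t_a = 13/(13/4) = 4; v_peak = 13
d_cruise = 143/2 − 52 = 39/2; t_c = (39/2)/13 = 3/2
T = 2·4 + 3/2 = 19/2

t_a=4 t_c=3/2 v_peak=13 T=19/2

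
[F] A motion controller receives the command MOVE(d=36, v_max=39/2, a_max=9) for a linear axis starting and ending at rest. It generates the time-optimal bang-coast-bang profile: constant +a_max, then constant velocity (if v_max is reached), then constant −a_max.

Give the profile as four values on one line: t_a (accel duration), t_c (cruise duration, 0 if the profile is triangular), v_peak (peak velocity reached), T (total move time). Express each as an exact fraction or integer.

(v_max)²/a_max = (39/2)²/9 = 169/4
36 < 169/4 so t_c = 0
v_peak = √(36·9) = √324 = 18
t_a = 18/9 = 2; t_c = 0
T = 2·2 = 4

t_a=2 t_c=0 v_peak=18 T=4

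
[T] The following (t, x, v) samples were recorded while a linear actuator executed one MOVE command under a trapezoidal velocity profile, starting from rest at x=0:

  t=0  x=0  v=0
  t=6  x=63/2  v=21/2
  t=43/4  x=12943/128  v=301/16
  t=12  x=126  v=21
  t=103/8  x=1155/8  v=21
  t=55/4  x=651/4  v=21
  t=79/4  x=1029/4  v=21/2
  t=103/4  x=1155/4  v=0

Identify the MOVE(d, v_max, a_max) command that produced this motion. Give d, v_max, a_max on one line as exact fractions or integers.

final state: t=103/4, x=1155/4, v=0 → d = 1155/4
a_max = (21/2−0)/(6−0) = 7/4
max v = 21 over t∈[12,55/4] → v_max = 21
check: 21·(12+7/4) = 1155/4 ✓

d=1155/4 v_max=21 a_max=7/4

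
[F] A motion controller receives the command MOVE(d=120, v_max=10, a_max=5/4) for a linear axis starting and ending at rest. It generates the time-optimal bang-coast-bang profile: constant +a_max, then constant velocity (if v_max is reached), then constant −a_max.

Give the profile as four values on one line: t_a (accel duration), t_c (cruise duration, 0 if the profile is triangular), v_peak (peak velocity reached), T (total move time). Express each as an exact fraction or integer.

(v_max)²/a_max = 10²/(5/4) = 80
120 ≥ 80 ⇒ cruise phase
t_a = 10/(5/4) = 8; v_peak = 10
d_cruise = 120 − 80 = 40; t_c = 40/10 = 4
T = 2·8 + 4 = 20

t_a=8 t_c=4 v_peak=10 T=20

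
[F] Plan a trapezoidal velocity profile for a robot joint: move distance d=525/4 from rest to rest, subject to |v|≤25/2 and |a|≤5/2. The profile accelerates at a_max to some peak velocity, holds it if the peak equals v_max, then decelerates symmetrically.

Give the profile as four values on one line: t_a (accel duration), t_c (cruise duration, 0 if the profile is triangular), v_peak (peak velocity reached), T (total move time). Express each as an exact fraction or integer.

t_a=5 t_c=11/2 v_peak=25/2 T=31/2

v_max²/a_max = (25/2)²/(5/2) = 125/2
525/4 ≥ 125/2 → trapezoidal
t_a = (25/2)/(5/2) = 5; v_peak = 25/2
d_cruise = 525/4 − 125/2 = 275/4; t_c = (275/4)/(25/2) = 11/2
T = 2·5 + 11/2 = 31/2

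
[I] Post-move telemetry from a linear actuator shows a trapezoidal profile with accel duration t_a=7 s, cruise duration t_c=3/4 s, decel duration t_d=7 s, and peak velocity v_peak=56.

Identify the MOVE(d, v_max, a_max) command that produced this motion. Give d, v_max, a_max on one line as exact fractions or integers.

a_max = 56/7 = 8
d_a = ½·56·7 = 196; d_c = 56·3/4 = 42
d = 2·196 + 42 = 434
t_c = 3/4 > 0 → v_max = v_peak = 56

d=434 v_max=56 a_max=8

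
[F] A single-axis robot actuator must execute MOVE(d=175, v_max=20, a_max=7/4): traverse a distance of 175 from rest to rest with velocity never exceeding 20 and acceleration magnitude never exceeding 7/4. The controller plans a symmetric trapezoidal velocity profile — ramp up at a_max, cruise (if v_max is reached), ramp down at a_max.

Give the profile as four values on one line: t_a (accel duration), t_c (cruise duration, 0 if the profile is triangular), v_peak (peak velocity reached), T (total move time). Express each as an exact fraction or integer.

t_a=10 t_c=0 v_peak=35/2 T=20

(v_max)²/a_max = 20²/(7/4) = 1600/7
175 < 1600/7 so t_c = 0
v_peak = √(175·7/4) = √(1225/4) = 35/2
t_a = (35/2)/(7/4) = 10; t_c = 0
T = 2·10 = 20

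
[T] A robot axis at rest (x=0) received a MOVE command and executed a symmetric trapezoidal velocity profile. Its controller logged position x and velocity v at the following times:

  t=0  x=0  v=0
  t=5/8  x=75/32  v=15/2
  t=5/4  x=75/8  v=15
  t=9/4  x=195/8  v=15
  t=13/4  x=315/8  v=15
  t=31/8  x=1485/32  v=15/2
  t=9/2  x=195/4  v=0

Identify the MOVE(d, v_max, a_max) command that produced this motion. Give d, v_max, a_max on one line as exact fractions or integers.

d=195/4 v_max=15 a_max=12

final state: t=9/2, x=195/4, v=0 → d = 195/4
a_max = (15/2−0)/(5/8−0) = 12
max v = 15 over t∈[5/4,13/4] → v_max = 15
check: 15·(5/4+2) = 195/4 ✓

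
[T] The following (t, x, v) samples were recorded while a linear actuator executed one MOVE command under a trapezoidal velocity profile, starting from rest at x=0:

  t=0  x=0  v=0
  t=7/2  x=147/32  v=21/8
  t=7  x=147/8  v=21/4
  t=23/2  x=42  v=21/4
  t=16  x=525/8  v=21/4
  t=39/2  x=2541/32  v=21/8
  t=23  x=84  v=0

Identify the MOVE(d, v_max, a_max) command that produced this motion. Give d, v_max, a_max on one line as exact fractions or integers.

d=84 v_max=21/4 a_max=3/4

final state: t=23, x=84, v=0 → d = 84
a_max = (21/8−0)/(7/2−0) = 3/4
max v = 21/4 over t∈[7,16] → v_max = 21/4
check: 21/4·(7+9) = 84 ✓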